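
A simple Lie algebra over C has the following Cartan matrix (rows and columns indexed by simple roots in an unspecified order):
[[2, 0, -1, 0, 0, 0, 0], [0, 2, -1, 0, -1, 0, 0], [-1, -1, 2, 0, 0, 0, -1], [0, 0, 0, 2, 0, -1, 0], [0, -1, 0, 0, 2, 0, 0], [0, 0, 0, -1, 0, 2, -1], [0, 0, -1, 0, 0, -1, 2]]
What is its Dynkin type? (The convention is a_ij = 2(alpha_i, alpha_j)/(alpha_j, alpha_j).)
The matrix has rank 7 with 2's on the diagonal. Reading the off-diagonal entries as Dynkin edges (a single edge where a_ij = a_ji = -1; a double or triple edge where a_ij * a_ji = 2 or 3), the diagram is a chain of 6 nodes with one extra node attached to the third node from one end (E_7). One simple-root ordering that puts it in standard form is (alpha_5, alpha_1, alpha_2, alpha_3, alpha_7, alpha_6, alpha_4). So the algebra is type E_7.

type E_7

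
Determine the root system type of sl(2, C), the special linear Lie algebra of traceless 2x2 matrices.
This is sl(2), which has dimension 2^2 - 1 = 3 and rank 2 - 1 = 1 (a Cartan subalgebra is the diagonal traceless matrices). In the classification of classical Lie algebras, the special linear algebra sl(n+1) has type A_n; here n = 1, so the Dynkin diagram is a chain of 1 nodes with single edges (A_1). Hence the type is A_1.

A_1 (sl(2))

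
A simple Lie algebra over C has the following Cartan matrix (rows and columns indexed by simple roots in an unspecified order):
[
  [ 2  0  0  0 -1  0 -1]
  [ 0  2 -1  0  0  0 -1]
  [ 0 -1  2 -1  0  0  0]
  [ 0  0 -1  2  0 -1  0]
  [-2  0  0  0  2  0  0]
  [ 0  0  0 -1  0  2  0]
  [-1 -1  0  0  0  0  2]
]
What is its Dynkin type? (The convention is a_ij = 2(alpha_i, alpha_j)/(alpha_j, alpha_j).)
The matrix has rank 7 with 2's on the diagonal. Reading the off-diagonal entries as Dynkin edges (a single edge where a_ij = a_ji = -1; a double or triple edge where a_ij * a_ji = 2 or 3), the diagram is a chain of 7 nodes with a double edge at one end; the terminal node there is the unique long simple root (C_7). One simple-root ordering that puts it in standard form is (alpha_6, alpha_4, alpha_3, alpha_2, alpha_7, alpha_1, alpha_5). So the algebra is type C_7, i.e. sp(14).

C_7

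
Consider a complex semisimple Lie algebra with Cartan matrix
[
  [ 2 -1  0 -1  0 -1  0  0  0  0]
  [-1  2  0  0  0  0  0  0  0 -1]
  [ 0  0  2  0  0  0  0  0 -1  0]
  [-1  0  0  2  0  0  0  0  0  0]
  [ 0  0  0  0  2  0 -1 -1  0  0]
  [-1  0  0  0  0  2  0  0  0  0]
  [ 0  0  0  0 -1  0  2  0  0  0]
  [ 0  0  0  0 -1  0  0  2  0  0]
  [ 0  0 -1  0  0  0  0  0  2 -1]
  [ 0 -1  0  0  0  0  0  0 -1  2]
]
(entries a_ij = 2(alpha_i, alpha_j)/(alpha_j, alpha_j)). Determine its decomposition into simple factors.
The diagram associated to this matrix has two connected components: the simple roots {alpha_5, alpha_7, alpha_8} form a chain of 3 nodes with single edges (A_3), and {alpha_1, alpha_2, alpha_3, alpha_4, alpha_6, alpha_9, alpha_10} form a chain of 5 nodes with a fork of two nodes at one end (D_7). A semisimple Lie algebra decomposes uniquely as the direct sum of simple ideals, one per connected component of its Dynkin diagram, so g ≅ A_3 ⊕ D_7 (dimension 15 + 91 = 106).

type A_3 ⊕ type D_7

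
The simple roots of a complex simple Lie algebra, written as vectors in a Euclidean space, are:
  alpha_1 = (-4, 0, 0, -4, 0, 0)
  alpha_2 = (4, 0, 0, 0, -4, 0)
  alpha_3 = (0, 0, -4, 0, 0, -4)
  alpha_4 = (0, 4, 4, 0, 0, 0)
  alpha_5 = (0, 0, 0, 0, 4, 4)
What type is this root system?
Compute the Cartan integers a_ij = 2(alpha_i, alpha_j)/(alpha_j, alpha_j); the resulting 5x5 Cartan matrix is
[[2, -1, 0, 0, 0], [-1, 2, 0, 0, -1], [0, 0, 2, -1, -1], [0, 0, -1, 2, 0], [0, -1, -1, 0, 2]].
All simple roots have the same length, so the diagram is simply laced. The associated Dynkin diagram is a chain of 5 nodes with single edges (A_5), so the type is A_5 (the algebra sl(6)).

A_5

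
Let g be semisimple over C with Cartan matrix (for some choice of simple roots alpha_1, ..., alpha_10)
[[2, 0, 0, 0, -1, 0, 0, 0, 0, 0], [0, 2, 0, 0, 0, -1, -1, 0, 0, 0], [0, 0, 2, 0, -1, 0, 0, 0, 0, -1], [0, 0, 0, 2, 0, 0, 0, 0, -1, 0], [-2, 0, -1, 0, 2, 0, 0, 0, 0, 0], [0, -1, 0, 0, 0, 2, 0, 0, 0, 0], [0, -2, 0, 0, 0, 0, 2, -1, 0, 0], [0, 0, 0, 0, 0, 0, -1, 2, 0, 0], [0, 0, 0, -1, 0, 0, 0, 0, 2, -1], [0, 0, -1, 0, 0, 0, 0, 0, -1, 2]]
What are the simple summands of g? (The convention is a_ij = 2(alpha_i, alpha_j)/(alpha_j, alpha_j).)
B_6 (so(13)) ⊕ F_4

The diagram associated to this matrix has two connected components: the simple roots {alpha_1, alpha_3, alpha_4, alpha_5, alpha_9, alpha_10} form a chain of 6 nodes with a double edge at one end; the terminal node there is the unique short simple root (B_6), and {alpha_2, alpha_6, alpha_7, alpha_8} form a chain of 4 nodes with a double edge between the middle two (F_4). A semisimple Lie algebra decomposes uniquely as the direct sum of simple ideals, one per connected component of its Dynkin diagram, so g ≅ B_6 ⊕ F_4 (dimension 78 + 52 = 130).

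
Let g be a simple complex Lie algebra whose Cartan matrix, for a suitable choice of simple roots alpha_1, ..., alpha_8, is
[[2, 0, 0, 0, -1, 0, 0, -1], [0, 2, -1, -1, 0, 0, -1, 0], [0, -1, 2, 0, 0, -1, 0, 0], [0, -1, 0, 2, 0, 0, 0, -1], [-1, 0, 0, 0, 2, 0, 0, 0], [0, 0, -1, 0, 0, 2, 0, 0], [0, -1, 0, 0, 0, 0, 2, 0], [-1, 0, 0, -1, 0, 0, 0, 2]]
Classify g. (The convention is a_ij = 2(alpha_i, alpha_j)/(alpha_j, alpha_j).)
The matrix has rank 8 with 2's on the diagonal. Reading the off-diagonal entries as Dynkin edges (a single edge where a_ij = a_ji = -1; a double or triple edge where a_ij * a_ji = 2 or 3), the diagram is a chain of 7 nodes with one extra node attached to the third node from one end (E_8). One simple-root ordering that puts it in standard form is (alpha_6, alpha_7, alpha_3, alpha_2, alpha_4, alpha_8, alpha_1, alpha_5). So the algebra is type E_8.

E8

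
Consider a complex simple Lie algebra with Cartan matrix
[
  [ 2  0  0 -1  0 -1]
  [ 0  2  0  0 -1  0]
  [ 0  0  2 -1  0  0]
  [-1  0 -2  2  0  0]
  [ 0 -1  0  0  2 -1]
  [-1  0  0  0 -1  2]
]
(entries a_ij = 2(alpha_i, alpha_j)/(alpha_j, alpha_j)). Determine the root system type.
The matrix has rank 6 with 2's on the diagonal. Reading the off-diagonal entries as Dynkin edges (a single edge where a_ij = a_ji = -1; a double or triple edge where a_ij * a_ji = 2 or 3), the diagram is a chain of 6 nodes with a double edge at one end; the terminal node there is the unique short simple root (B_6). One simple-root ordering that puts it in standard form is (alpha_2, alpha_5, alpha_6, alpha_1, alpha_4, alpha_3). So the algebra is type B_6, i.e. so(13).

B_6 (so(13))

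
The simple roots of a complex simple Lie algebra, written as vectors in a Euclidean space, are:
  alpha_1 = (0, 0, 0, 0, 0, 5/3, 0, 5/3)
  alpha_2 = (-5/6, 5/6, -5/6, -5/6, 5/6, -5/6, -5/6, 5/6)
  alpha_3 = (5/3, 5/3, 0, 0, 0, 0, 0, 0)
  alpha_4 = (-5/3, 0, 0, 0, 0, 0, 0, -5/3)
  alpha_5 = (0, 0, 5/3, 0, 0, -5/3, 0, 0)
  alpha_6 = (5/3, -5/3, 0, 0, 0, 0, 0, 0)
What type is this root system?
E_6

Compute the Cartan integers a_ij = 2(alpha_i, alpha_j)/(alpha_j, alpha_j); the resulting 6x6 Cartan matrix is
[[2, 0, 0, -1, -1, 0], [0, 2, 0, 0, 0, -1], [0, 0, 2, -1, 0, 0], [-1, 0, -1, 2, 0, -1], [-1, 0, 0, 0, 2, 0], [0, -1, 0, -1, 0, 2]].
All simple roots have the same length, so the diagram is simply laced. The associated Dynkin diagram is a chain of 5 nodes with one extra node attached to the third node from one end (E_6), so the type is E_6.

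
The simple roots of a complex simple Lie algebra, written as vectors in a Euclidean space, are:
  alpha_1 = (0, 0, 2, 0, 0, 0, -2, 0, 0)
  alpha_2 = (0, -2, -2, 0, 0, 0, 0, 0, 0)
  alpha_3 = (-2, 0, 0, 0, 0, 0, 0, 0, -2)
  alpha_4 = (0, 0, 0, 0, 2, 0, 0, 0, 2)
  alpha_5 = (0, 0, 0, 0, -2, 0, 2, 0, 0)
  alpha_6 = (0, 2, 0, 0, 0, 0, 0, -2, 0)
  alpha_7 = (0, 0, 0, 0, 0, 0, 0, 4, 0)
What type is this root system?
C7

Compute the Cartan integers a_ij = 2(alpha_i, alpha_j)/(alpha_j, alpha_j); the resulting 7x7 Cartan matrix is
[[2, -1, 0, 0, -1, 0, 0], [-1, 2, 0, 0, 0, -1, 0], [0, 0, 2, -1, 0, 0, 0], [0, 0, -1, 2, -1, 0, 0], [-1, 0, 0, -1, 2, 0, 0], [0, -1, 0, 0, 0, 2, -1], [0, 0, 0, 0, 0, -2, 2]].
The roots have two lengths (squared-length ratio 2:1); the short ones are alpha_{1,2,3,4,5,6}. The associated Dynkin diagram is a chain of 7 nodes with a double edge at one end; the terminal node there is the unique long simple root (C_7), so the type is C_7 (the algebra sp(14)).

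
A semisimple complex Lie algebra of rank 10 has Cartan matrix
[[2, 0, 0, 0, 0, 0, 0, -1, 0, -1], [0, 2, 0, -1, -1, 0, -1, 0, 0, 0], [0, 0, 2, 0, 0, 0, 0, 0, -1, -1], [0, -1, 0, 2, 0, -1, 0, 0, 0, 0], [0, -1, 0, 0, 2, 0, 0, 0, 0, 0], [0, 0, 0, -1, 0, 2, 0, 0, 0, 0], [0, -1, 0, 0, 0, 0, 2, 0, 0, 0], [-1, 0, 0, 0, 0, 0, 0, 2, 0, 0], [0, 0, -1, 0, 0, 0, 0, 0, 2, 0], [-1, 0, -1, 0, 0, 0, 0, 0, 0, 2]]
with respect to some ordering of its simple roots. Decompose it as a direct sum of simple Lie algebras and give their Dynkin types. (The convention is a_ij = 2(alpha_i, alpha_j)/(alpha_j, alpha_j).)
A_5 + D_5

The diagram associated to this matrix has two connected components: the simple roots {alpha_1, alpha_3, alpha_8, alpha_9, alpha_10} form a chain of 5 nodes with single edges (A_5), and {alpha_2, alpha_4, alpha_5, alpha_6, alpha_7} form a chain of 3 nodes with a fork of two nodes at one end (D_5). A semisimple Lie algebra decomposes uniquely as the direct sum of simple ideals, one per connected component of its Dynkin diagram, so g ≅ A_5 ⊕ D_5 (dimension 35 + 45 = 80).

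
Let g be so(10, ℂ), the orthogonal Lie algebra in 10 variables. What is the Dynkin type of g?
D_5

This is so(10) with 10 even, which has dimension 10(10-1)/2 = 45 and rank 10/2 = 5. In the classification of classical Lie algebras, the orthogonal algebra so(2n) in an even number of variables has type D_n; here n = 5, so the Dynkin diagram is a chain of 3 nodes with a fork of two nodes at one end (D_5). Hence the type is D_5.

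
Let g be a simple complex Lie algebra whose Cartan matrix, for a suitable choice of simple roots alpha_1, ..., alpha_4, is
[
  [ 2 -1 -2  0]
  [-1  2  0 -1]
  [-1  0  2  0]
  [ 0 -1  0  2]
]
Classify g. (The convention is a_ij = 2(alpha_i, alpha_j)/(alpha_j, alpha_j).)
The matrix has rank 4 with 2's on the diagonal. Reading the off-diagonal entries as Dynkin edges (a single edge where a_ij = a_ji = -1; a double or triple edge where a_ij * a_ji = 2 or 3), the diagram is a chain of 4 nodes with a double edge at one end; the terminal node there is the unique short simple root (B_4). One simple-root ordering that puts it in standard form is (alpha_4, alpha_2, alpha_1, alpha_3). So the algebra is type B_4, i.e. so(9).

type B_4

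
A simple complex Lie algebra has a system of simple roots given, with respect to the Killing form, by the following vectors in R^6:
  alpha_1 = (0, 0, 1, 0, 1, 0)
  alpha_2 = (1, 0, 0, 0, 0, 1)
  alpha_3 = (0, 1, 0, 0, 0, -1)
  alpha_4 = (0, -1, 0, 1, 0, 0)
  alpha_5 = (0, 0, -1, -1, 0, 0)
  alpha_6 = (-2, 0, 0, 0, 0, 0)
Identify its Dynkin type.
Compute the Cartan integers a_ij = 2(alpha_i, alpha_j)/(alpha_j, alpha_j); the resulting 6x6 Cartan matrix is
[[2, 0, 0, 0, -1, 0], [0, 2, -1, 0, 0, -1], [0, -1, 2, -1, 0, 0], [0, 0, -1, 2, -1, 0], [-1, 0, 0, -1, 2, 0], [0, -2, 0, 0, 0, 2]].
The roots have two lengths (squared-length ratio 2:1); the short ones are alpha_{1,2,3,4,5}. The associated Dynkin diagram is a chain of 6 nodes with a double edge at one end; the terminal node there is the unique long simple root (C_6), so the type is C_6 (the algebra sp(12)).

C6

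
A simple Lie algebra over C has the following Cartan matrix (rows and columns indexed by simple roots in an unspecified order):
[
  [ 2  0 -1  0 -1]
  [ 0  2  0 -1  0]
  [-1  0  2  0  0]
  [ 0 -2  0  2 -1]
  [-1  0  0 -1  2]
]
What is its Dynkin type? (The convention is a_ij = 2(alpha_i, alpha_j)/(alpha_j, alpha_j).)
type B_5

The matrix has rank 5 with 2's on the diagonal. Reading the off-diagonal entries as Dynkin edges (a single edge where a_ij = a_ji = -1; a double or triple edge where a_ij * a_ji = 2 or 3), the diagram is a chain of 5 nodes with a double edge at one end; the terminal node there is the unique short simple root (B_5). One simple-root ordering that puts it in standard form is (alpha_3, alpha_1, alpha_5, alpha_4, alpha_2). So the algebra is type B_5, i.e. so(11).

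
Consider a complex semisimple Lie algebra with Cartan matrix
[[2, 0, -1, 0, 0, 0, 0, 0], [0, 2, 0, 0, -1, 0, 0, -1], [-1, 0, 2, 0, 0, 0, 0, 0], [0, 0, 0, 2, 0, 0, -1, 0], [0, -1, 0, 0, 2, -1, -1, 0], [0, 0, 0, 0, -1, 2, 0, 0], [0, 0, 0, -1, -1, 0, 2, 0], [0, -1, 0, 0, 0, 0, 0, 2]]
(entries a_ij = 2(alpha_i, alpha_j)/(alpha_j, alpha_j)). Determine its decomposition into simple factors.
type A_2 + type E_6

The diagram associated to this matrix has two connected components: the simple roots {alpha_1, alpha_3} form a chain of 2 nodes with single edges (A_2), and {alpha_2, alpha_4, alpha_5, alpha_6, alpha_7, alpha_8} form a chain of 5 nodes with one extra node attached to the third node from one end (E_6). A semisimple Lie algebra decomposes uniquely as the direct sum of simple ideals, one per connected component of its Dynkin diagram, so g ≅ A_2 ⊕ E_6 (dimension 8 + 78 = 86).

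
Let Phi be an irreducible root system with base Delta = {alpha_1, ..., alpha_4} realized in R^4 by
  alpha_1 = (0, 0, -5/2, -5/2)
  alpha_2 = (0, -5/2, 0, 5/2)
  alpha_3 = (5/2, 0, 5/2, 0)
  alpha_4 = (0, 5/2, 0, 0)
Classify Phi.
Compute the Cartan integers a_ij = 2(alpha_i, alpha_j)/(alpha_j, alpha_j); the resulting 4x4 Cartan matrix is
[[2, -1, -1, 0], [-1, 2, 0, -2], [-1, 0, 2, 0], [0, -1, 0, 2]].
The roots have two lengths (squared-length ratio 2:1); the short ones are alpha_{4}. The associated Dynkin diagram is a chain of 4 nodes with a double edge at one end; the terminal node there is the unique short simple root (B_4), so the type is B_4 (the algebra so(9)).

B4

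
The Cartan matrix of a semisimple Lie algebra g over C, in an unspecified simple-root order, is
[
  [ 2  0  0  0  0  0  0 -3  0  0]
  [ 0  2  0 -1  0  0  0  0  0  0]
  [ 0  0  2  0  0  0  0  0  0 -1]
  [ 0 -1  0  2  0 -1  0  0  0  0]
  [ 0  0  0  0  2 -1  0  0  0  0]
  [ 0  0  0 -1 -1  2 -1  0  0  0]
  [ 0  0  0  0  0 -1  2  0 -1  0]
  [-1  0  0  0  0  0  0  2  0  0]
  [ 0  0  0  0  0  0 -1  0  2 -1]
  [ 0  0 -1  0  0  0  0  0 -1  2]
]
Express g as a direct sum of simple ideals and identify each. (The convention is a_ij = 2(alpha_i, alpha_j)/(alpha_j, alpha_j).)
E_8 + G_2

The diagram associated to this matrix has two connected components: the simple roots {alpha_2, alpha_3, alpha_4, alpha_5, alpha_6, alpha_7, alpha_9, alpha_10} form a chain of 7 nodes with one extra node attached to the third node from one end (E_8), and {alpha_1, alpha_8} form two nodes joined by a triple edge (G_2). A semisimple Lie algebra decomposes uniquely as the direct sum of simple ideals, one per connected component of its Dynkin diagram, so g ≅ E_8 ⊕ G_2 (dimension 248 + 14 = 262).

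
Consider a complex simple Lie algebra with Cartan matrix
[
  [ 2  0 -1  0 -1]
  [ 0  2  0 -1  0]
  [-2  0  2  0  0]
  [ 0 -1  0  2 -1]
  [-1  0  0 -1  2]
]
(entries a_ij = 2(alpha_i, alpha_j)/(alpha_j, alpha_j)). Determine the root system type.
The matrix has rank 5 with 2's on the diagonal. Reading the off-diagonal entries as Dynkin edges (a single edge where a_ij = a_ji = -1; a double or triple edge where a_ij * a_ji = 2 or 3), the diagram is a chain of 5 nodes with a double edge at one end; the terminal node there is the unique long simple root (C_5). One simple-root ordering that puts it in standard form is (alpha_2, alpha_4, alpha_5, alpha_1, alpha_3). So the algebra is type C_5, i.e. sp(10).

C_5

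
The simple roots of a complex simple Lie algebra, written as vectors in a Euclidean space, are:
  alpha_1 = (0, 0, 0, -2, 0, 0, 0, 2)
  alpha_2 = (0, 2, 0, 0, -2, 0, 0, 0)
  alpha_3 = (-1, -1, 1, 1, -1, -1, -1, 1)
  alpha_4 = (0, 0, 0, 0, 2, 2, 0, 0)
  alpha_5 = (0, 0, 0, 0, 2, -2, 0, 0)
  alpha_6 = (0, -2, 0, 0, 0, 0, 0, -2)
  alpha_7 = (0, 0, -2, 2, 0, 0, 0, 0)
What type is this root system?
type E_7

Compute the Cartan integers a_ij = 2(alpha_i, alpha_j)/(alpha_j, alpha_j); the resulting 7x7 Cartan matrix is
[[2, 0, 0, 0, 0, -1, -1], [0, 2, 0, -1, -1, -1, 0], [0, 0, 2, -1, 0, 0, 0], [0, -1, -1, 2, 0, 0, 0], [0, -1, 0, 0, 2, 0, 0], [-1, -1, 0, 0, 0, 2, 0], [-1, 0, 0, 0, 0, 0, 2]].
All simple roots have the same length, so the diagram is simply laced. The associated Dynkin diagram is a chain of 6 nodes with one extra node attached to the third node from one end (E_7), so the type is E_7.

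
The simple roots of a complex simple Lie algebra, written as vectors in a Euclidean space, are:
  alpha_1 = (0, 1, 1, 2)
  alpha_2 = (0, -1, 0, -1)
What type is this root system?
Compute the Cartan integers a_ij = 2(alpha_i, alpha_j)/(alpha_j, alpha_j); the resulting 2x2 Cartan matrix is
[[2, -3], [-1, 2]].
The roots have two lengths (squared-length ratio 3:1); the short ones are alpha_{2}. The associated Dynkin diagram is two nodes joined by a triple edge (G_2), so the type is G_2.

type G_2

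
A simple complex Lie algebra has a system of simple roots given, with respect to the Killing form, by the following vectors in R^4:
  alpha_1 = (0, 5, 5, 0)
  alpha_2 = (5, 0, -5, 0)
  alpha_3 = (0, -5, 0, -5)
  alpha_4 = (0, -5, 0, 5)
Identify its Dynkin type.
Compute the Cartan integers a_ij = 2(alpha_i, alpha_j)/(alpha_j, alpha_j); the resulting 4x4 Cartan matrix is
[[2, -1, -1, -1], [-1, 2, 0, 0], [-1, 0, 2, 0], [-1, 0, 0, 2]].
All simple roots have the same length, so the diagram is simply laced. The associated Dynkin diagram is a chain of 2 nodes with a fork of two nodes at one end (D_4), so the type is D_4 (the algebra so(8)).

D_4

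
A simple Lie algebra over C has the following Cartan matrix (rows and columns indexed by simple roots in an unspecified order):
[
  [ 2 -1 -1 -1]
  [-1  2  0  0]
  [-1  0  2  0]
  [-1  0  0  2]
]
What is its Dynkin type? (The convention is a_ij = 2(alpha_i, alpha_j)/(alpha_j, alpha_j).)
The matrix has rank 4 with 2's on the diagonal. Reading the off-diagonal entries as Dynkin edges (a single edge where a_ij = a_ji = -1; a double or triple edge where a_ij * a_ji = 2 or 3), the diagram is a chain of 2 nodes with a fork of two nodes at one end (D_4). One simple-root ordering that puts it in standard form is (alpha_3, alpha_1, alpha_2, alpha_4). So the algebra is type D_4, i.e. so(8).

D_4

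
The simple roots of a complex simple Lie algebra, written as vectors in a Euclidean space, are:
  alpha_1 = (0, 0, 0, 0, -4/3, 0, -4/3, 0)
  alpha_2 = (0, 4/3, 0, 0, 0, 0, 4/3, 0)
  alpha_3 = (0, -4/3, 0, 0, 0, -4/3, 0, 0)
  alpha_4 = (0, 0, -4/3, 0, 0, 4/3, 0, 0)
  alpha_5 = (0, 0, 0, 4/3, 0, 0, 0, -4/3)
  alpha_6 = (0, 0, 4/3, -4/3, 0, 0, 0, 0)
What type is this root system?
Compute the Cartan integers a_ij = 2(alpha_i, alpha_j)/(alpha_j, alpha_j); the resulting 6x6 Cartan matrix is
[[2, -1, 0, 0, 0, 0], [-1, 2, -1, 0, 0, 0], [0, -1, 2, -1, 0, 0], [0, 0, -1, 2, 0, -1], [0, 0, 0, 0, 2, -1], [0, 0, 0, -1, -1, 2]].
All simple roots have the same length, so the diagram is simply laced. The associated Dynkin diagram is a chain of 6 nodes with single edges (A_6), so the type is A_6 (the algebra sl(7)).

A_6 (sl(7))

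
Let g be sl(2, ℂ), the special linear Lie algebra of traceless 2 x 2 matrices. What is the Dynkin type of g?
This is sl(2), which has dimension 2^2 - 1 = 3 and rank 2 - 1 = 1 (a Cartan subalgebra is the diagonal traceless matrices). In the classification of classical Lie algebras, the special linear algebra sl(n+1) has type A_n; here n = 1, so the Dynkin diagram is a chain of 1 nodes with single edges (A_1). Hence the type is A_1.

type A_1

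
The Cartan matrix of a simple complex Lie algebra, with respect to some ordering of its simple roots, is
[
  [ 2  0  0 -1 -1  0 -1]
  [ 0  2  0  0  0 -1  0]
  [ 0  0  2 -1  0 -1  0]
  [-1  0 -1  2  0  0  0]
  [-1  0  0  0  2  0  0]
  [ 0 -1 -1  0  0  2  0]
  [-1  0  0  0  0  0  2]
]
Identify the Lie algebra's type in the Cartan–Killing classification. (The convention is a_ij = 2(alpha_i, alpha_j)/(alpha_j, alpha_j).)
type D_7

The matrix has rank 7 with 2's on the diagonal. Reading the off-diagonal entries as Dynkin edges (a single edge where a_ij = a_ji = -1; a double or triple edge where a_ij * a_ji = 2 or 3), the diagram is a chain of 5 nodes with a fork of two nodes at one end (D_7). One simple-root ordering that puts it in standard form is (alpha_2, alpha_6, alpha_3, alpha_4, alpha_1, alpha_5, alpha_7). So the algebra is type D_7, i.e. so(14).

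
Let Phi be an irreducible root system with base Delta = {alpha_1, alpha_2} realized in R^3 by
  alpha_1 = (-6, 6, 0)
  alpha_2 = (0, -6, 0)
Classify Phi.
Compute the Cartan integers a_ij = 2(alpha_i, alpha_j)/(alpha_j, alpha_j); the resulting 2x2 Cartan matrix is
[[2, -2], [-1, 2]].
The roots have two lengths (squared-length ratio 2:1); the short ones are alpha_{2}. The associated Dynkin diagram is a chain of 2 nodes with a double edge at one end; the terminal node there is the unique short simple root (B_2), so the type is B_2 (the algebra so(5)).

B_2 (so(5))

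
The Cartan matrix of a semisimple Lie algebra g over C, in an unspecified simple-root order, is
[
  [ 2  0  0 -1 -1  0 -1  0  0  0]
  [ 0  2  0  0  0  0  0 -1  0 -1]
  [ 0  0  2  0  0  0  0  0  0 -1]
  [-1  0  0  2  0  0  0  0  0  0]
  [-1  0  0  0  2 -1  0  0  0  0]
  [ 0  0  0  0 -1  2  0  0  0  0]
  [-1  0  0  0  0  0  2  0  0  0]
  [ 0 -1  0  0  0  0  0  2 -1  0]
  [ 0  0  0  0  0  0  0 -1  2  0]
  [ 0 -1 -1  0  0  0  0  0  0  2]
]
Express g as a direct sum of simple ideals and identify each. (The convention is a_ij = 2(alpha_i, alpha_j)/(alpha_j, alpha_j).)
A_5 (sl(6)) ⊕ D_5 (so(10))

The diagram associated to this matrix has two connected components: the simple roots {alpha_2, alpha_3, alpha_8, alpha_9, alpha_10} form a chain of 5 nodes with single edges (A_5), and {alpha_1, alpha_4, alpha_5, alpha_6, alpha_7} form a chain of 3 nodes with a fork of two nodes at one end (D_5). A semisimple Lie algebra decomposes uniquely as the direct sum of simple ideals, one per connected component of its Dynkin diagram, so g ≅ A_5 ⊕ D_5 (dimension 35 + 45 = 80).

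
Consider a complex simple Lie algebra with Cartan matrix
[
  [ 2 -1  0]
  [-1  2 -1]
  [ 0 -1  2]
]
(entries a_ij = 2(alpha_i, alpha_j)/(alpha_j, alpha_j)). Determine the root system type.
The matrix has rank 3 with 2's on the diagonal. Reading the off-diagonal entries as Dynkin edges (a single edge where a_ij = a_ji = -1; a double or triple edge where a_ij * a_ji = 2 or 3), the diagram is a chain of 3 nodes with single edges (A_3). One simple-root ordering that puts it in standard form is (alpha_3, alpha_2, alpha_1). So the algebra is type A_3, i.e. sl(4).

A_3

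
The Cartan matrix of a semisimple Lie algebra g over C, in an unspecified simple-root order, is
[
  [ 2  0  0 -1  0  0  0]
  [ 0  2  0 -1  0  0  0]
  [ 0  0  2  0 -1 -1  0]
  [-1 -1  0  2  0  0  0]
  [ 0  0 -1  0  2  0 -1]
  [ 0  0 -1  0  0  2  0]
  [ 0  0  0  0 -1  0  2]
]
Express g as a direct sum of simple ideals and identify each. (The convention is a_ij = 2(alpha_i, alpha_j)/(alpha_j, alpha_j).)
A_3 (sl(4)) + A_4 (sl(5))

The diagram associated to this matrix has two connected components: the simple roots {alpha_1, alpha_2, alpha_4} form a chain of 3 nodes with single edges (A_3), and {alpha_3, alpha_5, alpha_6, alpha_7} form a chain of 4 nodes with single edges (A_4). A semisimple Lie algebra decomposes uniquely as the direct sum of simple ideals, one per connected component of its Dynkin diagram, so g ≅ A_3 ⊕ A_4 (dimension 15 + 24 = 39).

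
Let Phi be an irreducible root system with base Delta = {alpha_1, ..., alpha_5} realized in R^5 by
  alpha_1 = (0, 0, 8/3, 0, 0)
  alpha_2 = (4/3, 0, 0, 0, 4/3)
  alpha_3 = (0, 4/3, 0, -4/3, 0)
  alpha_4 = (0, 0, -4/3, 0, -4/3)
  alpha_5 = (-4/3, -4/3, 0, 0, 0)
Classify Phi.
C5

Compute the Cartan integers a_ij = 2(alpha_i, alpha_j)/(alpha_j, alpha_j); the resulting 5x5 Cartan matrix is
[[2, 0, 0, -2, 0], [0, 2, 0, -1, -1], [0, 0, 2, 0, -1], [-1, -1, 0, 2, 0], [0, -1, -1, 0, 2]].
The roots have two lengths (squared-length ratio 2:1); the short ones are alpha_{2,3,4,5}. The associated Dynkin diagram is a chain of 5 nodes with a double edge at one end; the terminal node there is the unique long simple root (C_5), so the type is C_5 (the algebra sp(10)).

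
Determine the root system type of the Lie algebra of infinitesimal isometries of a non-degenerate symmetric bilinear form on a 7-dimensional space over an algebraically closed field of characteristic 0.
This is so(7) with 7 odd, which has dimension 7(7-1)/2 = 21 and rank (7-1)/2 = 3. In the classification of classical Lie algebras, the orthogonal algebra so(2n+1) in an odd number of variables has type B_n; here n = 3, so the Dynkin diagram is a chain of 3 nodes with a double edge at one end; the terminal node there is the unique short simple root (B_3). Hence the type is B_3.

B_3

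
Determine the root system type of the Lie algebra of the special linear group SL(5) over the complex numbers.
A4

This is sl(5), which has dimension 5^2 - 1 = 24 and rank 5 - 1 = 4 (a Cartan subalgebra is the diagonal traceless matrices). In the classification of classical Lie algebras, the special linear algebra sl(n+1) has type A_n; here n = 4, so the Dynkin diagram is a chain of 4 nodes with single edges (A_4). Hence the type is A_4.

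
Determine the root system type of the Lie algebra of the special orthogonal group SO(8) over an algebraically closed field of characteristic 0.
This is so(8) with 8 even, which has dimension 8(8-1)/2 = 28 and rank 8/2 = 4. In the classification of classical Lie algebras, the orthogonal algebra so(2n) in an even number of variables has type D_n; here n = 4, so the Dynkin diagram is a chain of 2 nodes with a fork of two nodes at one end (D_4). Hence the type is D_4.

D_4 (so(8))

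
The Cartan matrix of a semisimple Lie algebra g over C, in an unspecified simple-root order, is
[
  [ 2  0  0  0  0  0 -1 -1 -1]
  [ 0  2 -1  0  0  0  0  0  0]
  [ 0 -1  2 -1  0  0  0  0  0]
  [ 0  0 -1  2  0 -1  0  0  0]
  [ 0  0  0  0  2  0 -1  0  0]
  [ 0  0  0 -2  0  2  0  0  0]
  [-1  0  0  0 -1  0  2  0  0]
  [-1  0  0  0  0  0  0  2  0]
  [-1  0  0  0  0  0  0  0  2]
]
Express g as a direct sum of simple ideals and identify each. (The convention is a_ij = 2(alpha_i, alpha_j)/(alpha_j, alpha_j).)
The diagram associated to this matrix has two connected components: the simple roots {alpha_2, alpha_3, alpha_4, alpha_6} form a chain of 4 nodes with a double edge at one end; the terminal node there is the unique long simple root (C_4), and {alpha_1, alpha_5, alpha_7, alpha_8, alpha_9} form a chain of 3 nodes with a fork of two nodes at one end (D_5). A semisimple Lie algebra decomposes uniquely as the direct sum of simple ideals, one per connected component of its Dynkin diagram, so g ≅ C_4 ⊕ D_5 (dimension 36 + 45 = 81).

type C_4 + type D_5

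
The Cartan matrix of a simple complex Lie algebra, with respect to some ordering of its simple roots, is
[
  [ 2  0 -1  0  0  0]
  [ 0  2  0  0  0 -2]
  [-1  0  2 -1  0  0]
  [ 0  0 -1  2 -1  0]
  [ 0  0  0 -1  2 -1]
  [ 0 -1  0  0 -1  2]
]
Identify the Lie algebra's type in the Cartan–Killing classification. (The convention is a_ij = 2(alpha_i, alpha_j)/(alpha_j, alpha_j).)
C_6 (sp(12))

The matrix has rank 6 with 2's on the diagonal. Reading the off-diagonal entries as Dynkin edges (a single edge where a_ij = a_ji = -1; a double or triple edge where a_ij * a_ji = 2 or 3), the diagram is a chain of 6 nodes with a double edge at one end; the terminal node there is the unique long simple root (C_6). One simple-root ordering that puts it in standard form is (alpha_1, alpha_3, alpha_4, alpha_5, alpha_6, alpha_2). So the algebra is type C_6, i.e. sp(12).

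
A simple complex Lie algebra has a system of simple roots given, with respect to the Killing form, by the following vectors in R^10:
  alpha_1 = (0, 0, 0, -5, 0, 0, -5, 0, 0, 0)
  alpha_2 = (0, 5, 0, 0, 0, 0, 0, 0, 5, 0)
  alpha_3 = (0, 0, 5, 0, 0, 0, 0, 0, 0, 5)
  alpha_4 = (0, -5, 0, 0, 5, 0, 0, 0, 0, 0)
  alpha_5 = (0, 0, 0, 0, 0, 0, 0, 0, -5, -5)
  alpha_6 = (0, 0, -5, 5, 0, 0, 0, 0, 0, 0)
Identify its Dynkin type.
A6

Compute the Cartan integers a_ij = 2(alpha_i, alpha_j)/(alpha_j, alpha_j); the resulting 6x6 Cartan matrix is
[[2, 0, 0, 0, 0, -1], [0, 2, 0, -1, -1, 0], [0, 0, 2, 0, -1, -1], [0, -1, 0, 2, 0, 0], [0, -1, -1, 0, 2, 0], [-1, 0, -1, 0, 0, 2]].
All simple roots have the same length, so the diagram is simply laced. The associated Dynkin diagram is a chain of 6 nodes with single edges (A_6), so the type is A_6 (the algebra sl(7)).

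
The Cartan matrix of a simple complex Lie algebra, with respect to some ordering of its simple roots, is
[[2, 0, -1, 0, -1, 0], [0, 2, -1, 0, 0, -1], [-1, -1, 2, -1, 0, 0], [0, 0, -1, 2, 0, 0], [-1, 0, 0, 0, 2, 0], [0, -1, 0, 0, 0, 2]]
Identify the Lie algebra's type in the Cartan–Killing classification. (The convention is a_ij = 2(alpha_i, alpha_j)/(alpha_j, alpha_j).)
The matrix has rank 6 with 2's on the diagonal. Reading the off-diagonal entries as Dynkin edges (a single edge where a_ij = a_ji = -1; a double or triple edge where a_ij * a_ji = 2 or 3), the diagram is a chain of 5 nodes with one extra node attached to the third node from one end (E_6). One simple-root ordering that puts it in standard form is (alpha_6, alpha_4, alpha_2, alpha_3, alpha_1, alpha_5). So the algebra is type E_6.

E_6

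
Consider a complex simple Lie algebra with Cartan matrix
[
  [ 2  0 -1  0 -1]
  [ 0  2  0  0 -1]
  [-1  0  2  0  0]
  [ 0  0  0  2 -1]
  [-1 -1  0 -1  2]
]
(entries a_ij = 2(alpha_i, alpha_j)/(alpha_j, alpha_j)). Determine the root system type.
The matrix has rank 5 with 2's on the diagonal. Reading the off-diagonal entries as Dynkin edges (a single edge where a_ij = a_ji = -1; a double or triple edge where a_ij * a_ji = 2 or 3), the diagram is a chain of 3 nodes with a fork of two nodes at one end (D_5). One simple-root ordering that puts it in standard form is (alpha_3, alpha_1, alpha_5, alpha_2, alpha_4). So the algebra is type D_5, i.e. so(10).

D_5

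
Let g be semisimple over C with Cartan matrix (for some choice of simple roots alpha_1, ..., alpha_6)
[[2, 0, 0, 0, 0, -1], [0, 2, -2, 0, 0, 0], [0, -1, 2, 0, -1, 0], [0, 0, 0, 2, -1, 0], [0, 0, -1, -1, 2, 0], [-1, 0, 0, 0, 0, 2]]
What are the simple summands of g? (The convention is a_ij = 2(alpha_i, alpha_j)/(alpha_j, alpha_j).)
A_2 + C_4

The diagram associated to this matrix has two connected components: the simple roots {alpha_1, alpha_6} form a chain of 2 nodes with single edges (A_2), and {alpha_2, alpha_3, alpha_4, alpha_5} form a chain of 4 nodes with a double edge at one end; the terminal node there is the unique long simple root (C_4). A semisimple Lie algebra decomposes uniquely as the direct sum of simple ideals, one per connected component of its Dynkin diagram, so g ≅ A_2 ⊕ C_4 (dimension 8 + 36 = 44).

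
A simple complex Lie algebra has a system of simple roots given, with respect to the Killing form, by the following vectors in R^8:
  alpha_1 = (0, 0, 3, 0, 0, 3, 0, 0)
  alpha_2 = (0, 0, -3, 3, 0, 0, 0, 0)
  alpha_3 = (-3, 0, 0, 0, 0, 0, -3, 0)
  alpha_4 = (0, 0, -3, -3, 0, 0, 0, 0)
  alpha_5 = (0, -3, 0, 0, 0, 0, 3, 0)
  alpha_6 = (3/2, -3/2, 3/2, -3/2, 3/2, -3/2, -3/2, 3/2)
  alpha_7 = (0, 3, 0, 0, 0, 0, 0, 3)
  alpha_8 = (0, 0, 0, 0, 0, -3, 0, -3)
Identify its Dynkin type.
type E_8

Compute the Cartan integers a_ij = 2(alpha_i, alpha_j)/(alpha_j, alpha_j); the resulting 8x8 Cartan matrix is
[[2, -1, 0, -1, 0, 0, 0, -1], [-1, 2, 0, 0, 0, -1, 0, 0], [0, 0, 2, 0, -1, 0, 0, 0], [-1, 0, 0, 2, 0, 0, 0, 0], [0, 0, -1, 0, 2, 0, -1, 0], [0, -1, 0, 0, 0, 2, 0, 0], [0, 0, 0, 0, -1, 0, 2, -1], [-1, 0, 0, 0, 0, 0, -1, 2]].
All simple roots have the same length, so the diagram is simply laced. The associated Dynkin diagram is a chain of 7 nodes with one extra node attached to the third node from one end (E_8), so the type is E_8.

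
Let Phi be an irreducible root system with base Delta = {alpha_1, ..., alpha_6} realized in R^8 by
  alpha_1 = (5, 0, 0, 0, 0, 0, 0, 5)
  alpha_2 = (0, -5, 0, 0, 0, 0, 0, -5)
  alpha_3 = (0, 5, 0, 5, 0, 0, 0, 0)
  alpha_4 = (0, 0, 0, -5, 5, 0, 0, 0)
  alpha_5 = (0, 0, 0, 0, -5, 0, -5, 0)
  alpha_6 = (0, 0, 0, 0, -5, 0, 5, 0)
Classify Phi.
Compute the Cartan integers a_ij = 2(alpha_i, alpha_j)/(alpha_j, alpha_j); the resulting 6x6 Cartan matrix is
[[2, -1, 0, 0, 0, 0], [-1, 2, -1, 0, 0, 0], [0, -1, 2, -1, 0, 0], [0, 0, -1, 2, -1, -1], [0, 0, 0, -1, 2, 0], [0, 0, 0, -1, 0, 2]].
All simple roots have the same length, so the diagram is simply laced. The associated Dynkin diagram is a chain of 4 nodes with a fork of two nodes at one end (D_6), so the type is D_6 (the algebra so(12)).

type D_6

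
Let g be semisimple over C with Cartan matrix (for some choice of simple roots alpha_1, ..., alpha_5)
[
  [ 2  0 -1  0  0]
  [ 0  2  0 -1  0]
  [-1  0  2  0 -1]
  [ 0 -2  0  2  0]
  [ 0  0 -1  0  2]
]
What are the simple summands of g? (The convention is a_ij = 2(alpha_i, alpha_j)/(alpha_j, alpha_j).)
A3 + B2

The diagram associated to this matrix has two connected components: the simple roots {alpha_1, alpha_3, alpha_5} form a chain of 3 nodes with single edges (A_3), and {alpha_2, alpha_4} form a chain of 2 nodes with a double edge at one end; the terminal node there is the unique short simple root (B_2). A semisimple Lie algebra decomposes uniquely as the direct sum of simple ideals, one per connected component of its Dynkin diagram, so g ≅ A_3 ⊕ B_2 (dimension 15 + 10 = 25).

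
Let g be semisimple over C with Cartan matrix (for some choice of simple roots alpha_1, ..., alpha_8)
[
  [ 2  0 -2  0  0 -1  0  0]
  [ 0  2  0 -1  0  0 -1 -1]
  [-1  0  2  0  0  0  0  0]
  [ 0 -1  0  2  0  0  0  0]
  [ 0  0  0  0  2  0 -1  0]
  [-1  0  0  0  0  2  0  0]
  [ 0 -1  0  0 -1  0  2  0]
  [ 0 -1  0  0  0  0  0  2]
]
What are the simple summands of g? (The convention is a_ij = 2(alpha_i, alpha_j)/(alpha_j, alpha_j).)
The diagram associated to this matrix has two connected components: the simple roots {alpha_1, alpha_3, alpha_6} form a chain of 3 nodes with a double edge at one end; the terminal node there is the unique short simple root (B_3), and {alpha_2, alpha_4, alpha_5, alpha_7, alpha_8} form a chain of 3 nodes with a fork of two nodes at one end (D_5). A semisimple Lie algebra decomposes uniquely as the direct sum of simple ideals, one per connected component of its Dynkin diagram, so g ≅ B_3 ⊕ D_5 (dimension 21 + 45 = 66).

B_3 + D_5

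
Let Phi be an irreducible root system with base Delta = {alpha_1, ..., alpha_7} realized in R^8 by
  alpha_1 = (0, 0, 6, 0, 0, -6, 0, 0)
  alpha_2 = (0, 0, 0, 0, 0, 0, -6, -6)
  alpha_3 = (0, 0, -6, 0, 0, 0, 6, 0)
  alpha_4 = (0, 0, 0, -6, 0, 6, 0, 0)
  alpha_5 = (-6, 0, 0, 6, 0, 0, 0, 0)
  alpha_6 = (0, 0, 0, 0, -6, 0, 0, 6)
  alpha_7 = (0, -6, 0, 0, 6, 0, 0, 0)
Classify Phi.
A_7 (sl(8))

Compute the Cartan integers a_ij = 2(alpha_i, alpha_j)/(alpha_j, alpha_j); the resulting 7x7 Cartan matrix is
[[2, 0, -1, -1, 0, 0, 0], [0, 2, -1, 0, 0, -1, 0], [-1, -1, 2, 0, 0, 0, 0], [-1, 0, 0, 2, -1, 0, 0], [0, 0, 0, -1, 2, 0, 0], [0, -1, 0, 0, 0, 2, -1], [0, 0, 0, 0, 0, -1, 2]].
All simple roots have the same length, so the diagram is simply laced. The associated Dynkin diagram is a chain of 7 nodes with single edges (A_7), so the type is A_7 (the algebra sl(8)).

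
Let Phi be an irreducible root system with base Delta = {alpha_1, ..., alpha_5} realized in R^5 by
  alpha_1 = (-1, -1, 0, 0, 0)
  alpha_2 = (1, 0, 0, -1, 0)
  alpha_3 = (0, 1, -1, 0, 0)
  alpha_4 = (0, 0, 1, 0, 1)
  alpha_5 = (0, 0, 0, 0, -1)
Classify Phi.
type B_5

Compute the Cartan integers a_ij = 2(alpha_i, alpha_j)/(alpha_j, alpha_j); the resulting 5x5 Cartan matrix is
[[2, -1, -1, 0, 0], [-1, 2, 0, 0, 0], [-1, 0, 2, -1, 0], [0, 0, -1, 2, -2], [0, 0, 0, -1, 2]].
The roots have two lengths (squared-length ratio 2:1); the short ones are alpha_{5}. The associated Dynkin diagram is a chain of 5 nodes with a double edge at one end; the terminal node there is the unique short simple root (B_5), so the type is B_5 (the algebra so(11)).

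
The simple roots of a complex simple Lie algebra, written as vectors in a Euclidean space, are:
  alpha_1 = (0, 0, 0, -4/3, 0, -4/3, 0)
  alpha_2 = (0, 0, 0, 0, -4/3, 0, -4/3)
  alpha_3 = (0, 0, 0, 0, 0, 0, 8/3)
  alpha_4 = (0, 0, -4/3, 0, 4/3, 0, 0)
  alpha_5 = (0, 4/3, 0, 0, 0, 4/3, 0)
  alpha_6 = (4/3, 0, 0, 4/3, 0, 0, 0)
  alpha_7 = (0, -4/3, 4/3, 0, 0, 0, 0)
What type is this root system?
C_7 (sp(14))

Compute the Cartan integers a_ij = 2(alpha_i, alpha_j)/(alpha_j, alpha_j); the resulting 7x7 Cartan matrix is
[[2, 0, 0, 0, -1, -1, 0], [0, 2, -1, -1, 0, 0, 0], [0, -2, 2, 0, 0, 0, 0], [0, -1, 0, 2, 0, 0, -1], [-1, 0, 0, 0, 2, 0, -1], [-1, 0, 0, 0, 0, 2, 0], [0, 0, 0, -1, -1, 0, 2]].
The roots have two lengths (squared-length ratio 2:1); the short ones are alpha_{1,2,4,5,6,7}. The associated Dynkin diagram is a chain of 7 nodes with a double edge at one end; the terminal node there is the unique long simple root (C_7), so the type is C_7 (the algebra sp(14)).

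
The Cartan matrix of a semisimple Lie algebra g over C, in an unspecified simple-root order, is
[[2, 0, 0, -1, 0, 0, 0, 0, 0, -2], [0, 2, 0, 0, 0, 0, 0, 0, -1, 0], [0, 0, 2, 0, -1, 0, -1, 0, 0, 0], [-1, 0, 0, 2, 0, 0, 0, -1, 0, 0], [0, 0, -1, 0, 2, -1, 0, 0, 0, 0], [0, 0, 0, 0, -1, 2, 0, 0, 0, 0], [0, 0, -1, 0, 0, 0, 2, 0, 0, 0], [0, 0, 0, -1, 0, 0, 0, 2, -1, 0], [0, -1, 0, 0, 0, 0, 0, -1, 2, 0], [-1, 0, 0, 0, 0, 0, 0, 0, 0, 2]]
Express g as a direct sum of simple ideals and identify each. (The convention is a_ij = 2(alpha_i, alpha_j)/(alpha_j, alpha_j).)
The diagram associated to this matrix has two connected components: the simple roots {alpha_3, alpha_5, alpha_6, alpha_7} form a chain of 4 nodes with single edges (A_4), and {alpha_1, alpha_2, alpha_4, alpha_8, alpha_9, alpha_10} form a chain of 6 nodes with a double edge at one end; the terminal node there is the unique short simple root (B_6). A semisimple Lie algebra decomposes uniquely as the direct sum of simple ideals, one per connected component of its Dynkin diagram, so g ≅ A_4 ⊕ B_6 (dimension 24 + 78 = 102).

A_4 + B_6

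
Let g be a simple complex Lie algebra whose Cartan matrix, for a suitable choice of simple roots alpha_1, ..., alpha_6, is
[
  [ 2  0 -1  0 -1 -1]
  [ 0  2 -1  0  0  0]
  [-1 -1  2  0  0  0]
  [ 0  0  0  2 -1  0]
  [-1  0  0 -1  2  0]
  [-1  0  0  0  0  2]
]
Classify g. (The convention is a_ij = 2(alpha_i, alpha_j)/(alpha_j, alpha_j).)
The matrix has rank 6 with 2's on the diagonal. Reading the off-diagonal entries as Dynkin edges (a single edge where a_ij = a_ji = -1; a double or triple edge where a_ij * a_ji = 2 or 3), the diagram is a chain of 5 nodes with one extra node attached to the third node from one end (E_6). One simple-root ordering that puts it in standard form is (alpha_2, alpha_6, alpha_3, alpha_1, alpha_5, alpha_4). So the algebra is type E_6.

E_6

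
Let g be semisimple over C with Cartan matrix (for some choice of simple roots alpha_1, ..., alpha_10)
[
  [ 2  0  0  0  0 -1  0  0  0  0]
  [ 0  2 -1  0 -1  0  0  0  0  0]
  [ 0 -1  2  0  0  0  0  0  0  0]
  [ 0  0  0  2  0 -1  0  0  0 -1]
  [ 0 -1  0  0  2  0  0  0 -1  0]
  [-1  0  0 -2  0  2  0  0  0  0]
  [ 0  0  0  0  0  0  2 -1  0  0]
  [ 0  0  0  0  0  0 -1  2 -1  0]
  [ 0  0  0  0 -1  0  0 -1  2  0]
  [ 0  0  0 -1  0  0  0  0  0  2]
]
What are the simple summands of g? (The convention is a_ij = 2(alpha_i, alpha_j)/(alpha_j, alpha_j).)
A6 ⊕ F4

The diagram associated to this matrix has two connected components: the simple roots {alpha_2, alpha_3, alpha_5, alpha_7, alpha_8, alpha_9} form a chain of 6 nodes with single edges (A_6), and {alpha_1, alpha_4, alpha_6, alpha_10} form a chain of 4 nodes with a double edge between the middle two (F_4). A semisimple Lie algebra decomposes uniquely as the direct sum of simple ideals, one per connected component of its Dynkin diagram, so g ≅ A_6 ⊕ F_4 (dimension 48 + 52 = 100).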